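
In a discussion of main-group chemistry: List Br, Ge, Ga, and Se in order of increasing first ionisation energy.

Ga < Ge < Se < Br

Ga is in period 4, group 13; Ge is in period 4, group 14; Se is in period 4, group 16; Br is in period 4, group 17.
First ionization energy rises across a period (greater Z_eff holds electrons more tightly) and falls down a group (valence electrons are farther from the nucleus).
All lie in period 4, so first ionization energy increases left to right.
So from lowest to highest: Ga < Ge < Se < Br.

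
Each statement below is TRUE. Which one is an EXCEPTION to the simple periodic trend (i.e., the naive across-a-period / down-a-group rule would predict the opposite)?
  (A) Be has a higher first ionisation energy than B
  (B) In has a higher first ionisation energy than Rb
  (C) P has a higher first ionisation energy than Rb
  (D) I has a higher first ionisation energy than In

(A)

The general trend: first ionisation energy increases across a period and decreases down a group.
(A) Be (period 2, group 2) vs B (period 2, group 13): the stated order contradicts the simple trend.
(B) In (period 5, group 13) vs Rb (period 5, group 1): the stated order agrees with the simple trend.
(C) P (period 3, group 15) vs Rb (period 5, group 1): the stated order agrees with the simple trend.
(D) I (period 5, group 17) vs In (period 5, group 13): the stated order agrees with the simple trend.
The exception is (A): removing B's lone 2p electron is easier than breaking Be's filled 2s².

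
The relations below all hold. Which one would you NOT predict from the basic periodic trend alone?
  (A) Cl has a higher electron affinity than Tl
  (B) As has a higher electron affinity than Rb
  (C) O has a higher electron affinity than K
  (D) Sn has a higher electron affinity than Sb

The general trend: electron affinity increases across a period and decreases down a group.
(A) Cl (period 3, group 17) vs Tl (period 6, group 13): the stated order agrees with the simple trend.
(B) As (period 4, group 15) vs Rb (period 5, group 1): the stated order agrees with the simple trend.
(C) O (period 2, group 16) vs K (period 4, group 1): the stated order agrees with the simple trend.
(D) Sn (period 5, group 14) vs Sb (period 5, group 15): the stated order contradicts the simple trend.
The exception is (D): adding an electron to Sb's half-filled 5p³ is unfavourable, so Sn has the more exothermic EA.

(D)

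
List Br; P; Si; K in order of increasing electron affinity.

Si is in period 3, group 14; P is in period 3, group 15; K is in period 4, group 1; Br is in period 4, group 17.
EA tends to increase across a period and decrease down a group, though the pattern is less regular than for IE or radius.
These span different periods and groups, so the two trends combine.
P > K: relative to K, both the across-period and down-group shifts push P's electron affinity up.
Si > P: this pair runs against the simple trend — see the exception note.
Br > Si: the two effects oppose for this pair; the across-period effect wins (325 vs 134 kJ/mol).
Note the exception: Si has a higher electron affinity than P, contrary to the simple trend — adding an electron to P's half-filled 3p³ is unfavourable, so Si (3p²) has the more exothermic EA.
Tabulated electron affinity (kJ/mol): Si 134, P 72, K 48, Br 325.
So from lowest to highest: K < P < Si < Br.

K < P < Si < Br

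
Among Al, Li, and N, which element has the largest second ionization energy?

Li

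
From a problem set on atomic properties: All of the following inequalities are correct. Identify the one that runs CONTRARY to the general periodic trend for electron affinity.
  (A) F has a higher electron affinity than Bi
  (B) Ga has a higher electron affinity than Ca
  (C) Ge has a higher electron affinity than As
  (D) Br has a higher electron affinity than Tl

(C)

The general trend: electron affinity increases across a period and decreases down a group.
(A) F (period 2, group 17) vs Bi (period 6, group 15): the stated order agrees with the simple trend.
(B) Ga (period 4, group 13) vs Ca (period 4, group 2): the stated order agrees with the simple trend.
(C) Ge (period 4, group 14) vs As (period 4, group 15): the stated order contradicts the simple trend.
(D) Br (period 4, group 17) vs Tl (period 6, group 13): the stated order agrees with the simple trend.
The exception is (C): adding an electron to As's half-filled 4p³ is unfavourable, so Ge (4p²) has the more exothermic EA.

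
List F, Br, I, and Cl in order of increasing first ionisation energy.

I < Br < Cl < F

IE₁ increases left→right with effective nuclear charge and decreases top→bottom as the valence shell moves farther out.
All are in group 17, so first ionization energy increases up the group.
So from lowest to highest: I < Br < Cl < F.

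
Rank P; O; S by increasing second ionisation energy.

P < S < O

The second ionization energy removes an electron from the +1 ion. For each element: P⁺ still has 4 valence electrons; O⁺ still has 5 valence electrons; S⁺ still has 5 valence electrons.
All are still removing valence electrons, so compare the +1 ions as you would atoms: IE_2 generally rises across a period (higher Z_eff) and falls down a group (larger shell), subject to the usual subshell exceptions.
Valence configurations: P⁺ [Ne]3s²3p², O⁺ [He]2s²2p³, S⁺ [Ne]3s²3p³.
Tabulated IE_2 (kJ/mol): P 1907, O 3388, S 2252.
Overall IE_2 order: P < S < O.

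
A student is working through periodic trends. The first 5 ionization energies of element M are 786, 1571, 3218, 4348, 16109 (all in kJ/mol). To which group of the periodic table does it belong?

Look for the largest jump between consecutive ionization energies: IE5/IE4 ≈ 3.7, far larger than any earlier ratio.
That jump marks the point where a core electron is being removed. So the atom has 4 valence electrons.
A main-group element with 4 valence electrons is in group 14.

Group 14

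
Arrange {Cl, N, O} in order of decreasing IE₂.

O > N > Cl

IE_2 is the cost of taking one more electron from the +1 cation: Cl⁺ still has 6 valence electrons; N⁺ still has 4 valence electrons; O⁺ still has 5 valence electrons.
All are still removing valence electrons, so compare the +1 ions as you would atoms: IE_2 generally rises across a period (higher Z_eff) and falls down a group (larger shell), subject to the usual subshell exceptions.
Valence configurations: Cl⁺ [Ne]3s²3p⁴, N⁺ [He]2s²2p², O⁺ [He]2s²2p³.
The numbers (kJ/mol): Cl 2298, N 2856, O 3388.
Overall IE_2 order: Cl < N < O.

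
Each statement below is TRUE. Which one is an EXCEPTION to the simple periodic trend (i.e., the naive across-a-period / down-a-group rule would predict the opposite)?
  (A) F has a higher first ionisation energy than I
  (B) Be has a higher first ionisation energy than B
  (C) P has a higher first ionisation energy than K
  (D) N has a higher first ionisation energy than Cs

(B)

The general trend: first ionisation energy increases across a period and decreases down a group.
(A) F (period 2, group 17) vs I (period 5, group 17): the stated order agrees with the simple trend.
(B) Be (period 2, group 2) vs B (period 2, group 13): the stated order contradicts the simple trend.
(C) P (period 3, group 15) vs K (period 4, group 1): the stated order agrees with the simple trend.
(D) N (period 2, group 15) vs Cs (period 6, group 1): the stated order agrees with the simple trend.
The exception is (B): removing B's lone 2p electron is easier than breaking Be's filled 2s².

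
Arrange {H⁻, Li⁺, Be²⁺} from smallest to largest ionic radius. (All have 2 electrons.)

Be²⁺ < Li⁺ < H⁻

All of these have 2 electrons, so size is governed by nuclear charge alone: the more protons, the stronger the pull on the same electron cloud, and the smaller the ion.
Nuclear charges: Be²⁺ (Z=4), Li⁺ (Z=3), H⁻ (Z=1).
Smallest to largest: Be²⁺ < Li⁺ < H⁻.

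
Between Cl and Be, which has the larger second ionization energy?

Cl

IE_2 is the cost of taking one more electron from the +1 cation: Cl⁺ still has 6 valence electrons; Be⁺ still has 1 valence electron.
All are still removing valence electrons, so compare the +1 ions as you would atoms: IE_2 generally rises across a period (higher Z_eff) and falls down a group (larger shell), subject to the usual subshell exceptions.
Valence configurations: Cl⁺ [Ne]3s²3p⁴, Be⁺ [He]2s¹.
Tabulated IE_2 (kJ/mol): Cl 2298, Be 1757.
Putting it together, IE_2: Be < Cl.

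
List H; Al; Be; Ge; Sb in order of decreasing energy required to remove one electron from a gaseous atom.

H, Be, Sb, Ge, Al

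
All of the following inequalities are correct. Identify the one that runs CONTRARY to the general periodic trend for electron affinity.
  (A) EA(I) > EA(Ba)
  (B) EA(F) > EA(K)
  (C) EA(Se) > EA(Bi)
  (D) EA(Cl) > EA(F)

(D)

The general trend: electron affinity increases across a period and decreases down a group.
(A) I (period 5, group 17) vs Ba (period 6, group 2): the stated order agrees with the simple trend.
(B) F (period 2, group 17) vs K (period 4, group 1): the stated order agrees with the simple trend.
(C) Se (period 4, group 16) vs Bi (period 6, group 15): the stated order agrees with the simple trend.
(D) Cl (period 3, group 17) vs F (period 2, group 17): the stated order contradicts the simple trend.
The exception is (D): F's small 2p subshell makes the incoming electron feel strong e⁻–e⁻ repulsion, so Cl actually releases more energy on gaining an electron.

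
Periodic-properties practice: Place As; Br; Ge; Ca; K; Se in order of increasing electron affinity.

Ca < K < As < Ge < Se < Br

K is in period 4, group 1; Ca is in period 4, group 2; Ge is in period 4, group 14; As is in period 4, group 15; Se is in period 4, group 16; Br is in period 4, group 17.
Electron affinity generally becomes more exothermic across a period toward the halogens and less exothermic down a group.
All lie in period 4; the across-period trend (electron affinity increases left to right) applies, with the exception below.
Note the exception: K has a higher electron affinity than Ca, contrary to the simple trend — adding an electron to Ca (ns²) has to open a new, higher-energy np subshell, which is unfavourable.
Note the exception: Ge has a higher electron affinity than As, contrary to the simple trend — adding an electron to As's half-filled 4p³ is unfavourable, so Ge (4p²) has the more exothermic EA.
Approximate values (kJ/mol): K 48, Ca 2, Ge 119, As 78, Se 195, Br 325.
So from lowest to highest: Ca < K < As < Ge < Se < Br.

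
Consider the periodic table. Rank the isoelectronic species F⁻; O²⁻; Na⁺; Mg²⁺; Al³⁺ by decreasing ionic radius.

All of these have 10 electrons, so size is governed by nuclear charge alone: the more protons, the stronger the pull on the same electron cloud, and the smaller the ion.
Nuclear charges: Al³⁺ (Z=13), Mg²⁺ (Z=12), Na⁺ (Z=11), F⁻ (Z=9), O²⁻ (Z=8).
Largest to smallest: O²⁻ > F⁻ > Na⁺ > Mg²⁺ > Al³⁺.

O²⁻ > F⁻ > Na⁺ > Mg²⁺ > Al³⁺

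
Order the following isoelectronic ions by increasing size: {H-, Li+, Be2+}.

All of these have 2 electrons, so size is governed by nuclear charge alone: the more protons, the stronger the pull on the same electron cloud, and the smaller the ion.
Nuclear charges: Be2+ (Z=4), Li+ (Z=3), H- (Z=1).
Smallest to largest: Be2+ < Li+ < H-.

Be2+, Li+, H-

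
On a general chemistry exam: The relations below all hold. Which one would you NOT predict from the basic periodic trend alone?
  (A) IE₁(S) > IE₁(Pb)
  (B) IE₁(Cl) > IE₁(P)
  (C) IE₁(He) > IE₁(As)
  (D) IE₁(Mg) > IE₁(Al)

(D)

The general trend: first ionisation energy increases across a period and decreases down a group.
(A) S (period 3, group 16) vs Pb (period 6, group 14): the stated order agrees with the simple trend.
(B) Cl (period 3, group 17) vs P (period 3, group 15): the stated order agrees with the simple trend.
(C) He (period 1, group 18) vs As (period 4, group 15): the stated order agrees with the simple trend.
(D) Mg (period 3, group 2) vs Al (period 3, group 13): the stated order contradicts the simple trend.
The exception is (D): Al's single 3p electron is easier to remove than one from Mg's filled 3s².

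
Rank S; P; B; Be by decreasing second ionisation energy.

B > S > P > Be

IE_2 is the cost of taking one more electron from the +1 cation: S⁺ still has 5 valence electrons; P⁺ still has 4 valence electrons; B⁺ still has 2 valence electrons; Be⁺ still has 1 valence electron.
All are still removing valence electrons, so compare the +1 ions as you would atoms: IE_2 generally rises across a period (higher Z_eff) and falls down a group (larger shell), subject to the usual subshell exceptions.
Valence configurations: S⁺ [Ne]3s²3p³, P⁺ [Ne]3s²3p², B⁺ [He]2s², Be⁺ [He]2s¹.
Approximate IE_2 values (kJ/mol): S 2252, P 1907, B 2427, Be 1757.
Overall IE_2 order: Be < P < S < B.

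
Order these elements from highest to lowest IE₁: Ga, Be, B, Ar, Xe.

Be is in period 2, group 2; B is in period 2, group 13; Ar is in period 3, group 18; Ga is in period 4, group 13; Xe is in period 5, group 18.
First ionization energy rises across a period (greater Z_eff holds electrons more tightly) and falls down a group (valence electrons are farther from the nucleus).
These span different periods and groups, so the two trends combine.
B > Ga: B sits above Ga in group 13, so the down-group effect alone puts B higher.
Be > B: this pair runs against the simple trend — see the exception note.
Xe > Be: period and group pull opposite ways; the across-period shift dominates (1170 vs 900 kJ/mol).
Ar > Xe: they share group 18; the group trend gives Ar the larger value.
Note the exception: Be has a higher first ionization energy than B, contrary to the simple trend — removing B's lone 2p electron is easier than breaking Be's filled 2s².
Approximate values (kJ/mol): Be 900, B 801, Ar 1521, Ga 579, Xe 1170.
So from highest to lowest: Ar > Xe > Be > B > Ga.

Ar, Xe, Be, B, Ga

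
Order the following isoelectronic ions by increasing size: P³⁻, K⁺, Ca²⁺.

Ca²⁺, K⁺, P³⁻

All of these have 18 electrons, so size is governed by nuclear charge alone: the more protons, the stronger the pull on the same electron cloud, and the smaller the ion.
Nuclear charges: Ca²⁺ (Z=20), K⁺ (Z=19), P³⁻ (Z=15).
Smallest to largest: Ca²⁺ < K⁺ < P³⁻.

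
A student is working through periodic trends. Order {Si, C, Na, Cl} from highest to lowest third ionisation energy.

After 2 electrons have been removed, what remains? Si²⁺ still has 2 valence electrons; C²⁺ still has 2 valence electrons; Na²⁺ is already 1 electron into the core; Cl²⁺ still has 5 valence electrons.
Pulling an electron out of a noble-gas core costs far more than removing a remaining valence electron, so Na sits at the high end of IE_3.
Valence configurations: Si²⁺ [Ne]3s², C²⁺ [He]2s², Cl²⁺ [Ne]3s²3p³.
Approximate IE_3 values (kJ/mol): Si 3232, C 4620, Na 6910, Cl 3822.
So the third ionization energies run Si < Cl < C < Na.

Na, C, Cl, Si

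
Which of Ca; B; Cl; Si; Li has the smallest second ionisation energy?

IE_2 is the cost of taking one more electron from the +1 cation: Ca⁺ still has 1 valence electron; B⁺ still has 2 valence electrons; Cl⁺ still has 6 valence electrons; Si⁺ still has 3 valence electrons; Li⁺ is the bare [He] core.
Breaking into a closed-shell core is much more expensive than removing a leftover valence electron — Li has the largest IE_2 here.
Valence configurations: Ca⁺ [Ar]4s¹, B⁺ [He]2s², Cl⁺ [Ne]3s²3p⁴, Si⁺ [Ne]3s²3p¹.
Approximate IE_2 values (kJ/mol): Ca 1145, B 2427, Cl 2298, Si 1577, Li 7298.
So the second ionization energies run Ca < Si < Cl < B < Li.

Ca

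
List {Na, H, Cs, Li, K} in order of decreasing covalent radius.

Cs > K > Na > Li > H

Atomic radius shrinks across a period as nuclear charge pulls the same shell inward, and grows down a group as new shells are added.
All are in group 1, so atomic radius increases down the group.
So from largest to smallest: Cs > K > Na > Li > H.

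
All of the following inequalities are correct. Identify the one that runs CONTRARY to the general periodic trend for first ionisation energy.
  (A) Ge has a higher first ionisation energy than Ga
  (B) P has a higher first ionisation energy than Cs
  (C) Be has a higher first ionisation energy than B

The general trend: first ionisation energy increases across a period and decreases down a group.
(A) Ge (period 4, group 14) vs Ga (period 4, group 13): the stated order agrees with the simple trend.
(B) P (period 3, group 15) vs Cs (period 6, group 1): the stated order agrees with the simple trend.
(C) Be (period 2, group 2) vs B (period 2, group 13): the stated order contradicts the simple trend.
The exception is (C): removing B's lone 2p electron is easier than breaking Be's filled 2s².

(C)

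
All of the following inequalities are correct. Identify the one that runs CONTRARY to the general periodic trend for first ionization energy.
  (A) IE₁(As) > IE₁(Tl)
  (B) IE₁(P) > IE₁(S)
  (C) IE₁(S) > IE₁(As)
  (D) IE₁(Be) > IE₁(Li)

(B)

The general trend: first ionization energy increases across a period and decreases down a group.
(A) As (period 4, group 15) vs Tl (period 6, group 13): the stated order agrees with the simple trend.
(B) P (period 3, group 15) vs S (period 3, group 16): the stated order contradicts the simple trend.
(C) S (period 3, group 16) vs As (period 4, group 15): the stated order agrees with the simple trend.
(D) Be (period 2, group 2) vs Li (period 2, group 1): the stated order agrees with the simple trend.
The exception is (B): S (3p⁴) ionizes more easily than half-filled P (3p³) because the paired 3p electron in S is pushed out by e⁻–e⁻ repulsion.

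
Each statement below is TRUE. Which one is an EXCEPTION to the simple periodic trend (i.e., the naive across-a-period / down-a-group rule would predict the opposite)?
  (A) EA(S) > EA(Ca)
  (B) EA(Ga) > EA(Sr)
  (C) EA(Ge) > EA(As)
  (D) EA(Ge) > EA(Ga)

(C)

The general trend: electron affinity increases across a period and decreases down a group.
(A) S (period 3, group 16) vs Ca (period 4, group 2): the stated order agrees with the simple trend.
(B) Ga (period 4, group 13) vs Sr (period 5, group 2): the stated order agrees with the simple trend.
(C) Ge (period 4, group 14) vs As (period 4, group 15): the stated order contradicts the simple trend.
(D) Ge (period 4, group 14) vs Ga (period 4, group 13): the stated order agrees with the simple trend.
The exception is (C): adding an electron to As's half-filled 4p³ is unfavourable, so Ge (4p²) has the more exothermic EA.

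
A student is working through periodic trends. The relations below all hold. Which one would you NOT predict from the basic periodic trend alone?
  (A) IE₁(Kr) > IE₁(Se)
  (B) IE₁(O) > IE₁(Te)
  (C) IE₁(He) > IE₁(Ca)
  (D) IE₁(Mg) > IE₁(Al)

The general trend: IE₁ increases across a period and decreases down a group.
(A) Kr (period 4, group 18) vs Se (period 4, group 16): the stated order agrees with the simple trend.
(B) O (period 2, group 16) vs Te (period 5, group 16): the stated order agrees with the simple trend.
(C) He (period 1, group 18) vs Ca (period 4, group 2): the stated order agrees with the simple trend.
(D) Mg (period 3, group 2) vs Al (period 3, group 13): the stated order contradicts the simple trend.
The exception is (D): Al's single 3p electron is easier to remove than one from Mg's filled 3s².

(D)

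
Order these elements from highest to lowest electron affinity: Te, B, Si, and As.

Te > Si > As > B

B is in period 2, group 13; Si is in period 3, group 14; As is in period 4, group 15; Te is in period 5, group 16.
Atoms with high Z_eff and room in the valence shell (especially the halogens) have the most exothermic electron affinities.
A diagonal step moves right (one effect) and down (the opposite effect) at once.
As > B: the two effects oppose for this pair; the across-period effect wins (78 vs 27 kJ/mol).
Si > As: period and group pull opposite ways; the down-group shift dominates (134 vs 78 kJ/mol).
Te > Si: period and group pull opposite ways; the across-period shift dominates (190 vs 134 kJ/mol).
Approximate values (kJ/mol): B 27, Si 134, As 78, Te 190.
So from highest to lowest: Te > Si > As > B.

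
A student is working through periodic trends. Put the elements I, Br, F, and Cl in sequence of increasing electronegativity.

F is in period 2, group 17; Cl is in period 3, group 17; Br is in period 4, group 17; I is in period 5, group 17.
Smaller atoms with higher effective nuclear charge are more electronegative.
All are in group 17, so electronegativity increases up the group.
So from lowest to highest: I < Br < Cl < F.

I < Br < Cl < F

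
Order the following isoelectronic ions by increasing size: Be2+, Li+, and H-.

All of these have 2 electrons, so size is governed by nuclear charge alone: the more protons, the stronger the pull on the same electron cloud, and the smaller the ion.
Nuclear charges: Be2+ (Z=4), Li+ (Z=3), H- (Z=1).
Smallest to largest: Be2+ < Li+ < H-.

Be2+ < Li+ < H-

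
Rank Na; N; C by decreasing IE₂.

IE_2 is the cost of taking one more electron from the +1 cation: Na⁺ is the bare [Ne] core; N⁺ still has 4 valence electrons; C⁺ still has 3 valence electrons.
Core electrons are held far more tightly than valence electrons, so Na tops the IE_2 order.
Valence configurations: N⁺ [He]2s²2p², C⁺ [He]2s²2p¹.
Tabulated IE_2 (kJ/mol): Na 4562, N 2856, C 2353.
Overall IE_2 order: C < N < Na.

Na > N > C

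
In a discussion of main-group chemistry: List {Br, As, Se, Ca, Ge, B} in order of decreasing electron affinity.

Br, Se, Ge, As, B, Ca

B is in period 2, group 13; Ca is in period 4, group 2; Ge is in period 4, group 14; As is in period 4, group 15; Se is in period 4, group 16; Br is in period 4, group 17.
Adding an electron releases more energy for atoms nearer the top right (short of the noble gases).
These span different periods and groups, so the two trends combine.
B > Ca: relative to Ca, both the across-period and down-group shifts push B's electron affinity up.
As > B: the two effects oppose for this pair; the across-period effect wins (78 vs 27 kJ/mol).
Ge > As: this pair runs against the simple trend — see the exception note.
Se > Ge: Se lies to the right of Ge in period 4, so the across-period effect alone puts Se higher.
Br > Se: Br lies to the right of Se in period 4, so the across-period effect alone puts Br higher.
Note the exception: Ge has a higher electron affinity than As, contrary to the simple trend — adding an electron to As's half-filled 4p³ is unfavourable, so Ge (4p²) has the more exothermic EA.
Approximate values (kJ/mol): B 27, Ca 2, Ge 119, As 78, Se 195, Br 325.
So from highest to lowest: Br > Se > Ge > As > B > Ca.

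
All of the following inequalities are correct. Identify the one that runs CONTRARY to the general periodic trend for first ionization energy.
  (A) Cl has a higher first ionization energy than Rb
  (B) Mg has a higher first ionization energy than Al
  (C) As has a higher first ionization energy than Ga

The general trend: first ionization energy increases across a period and decreases down a group.
(A) Cl (period 3, group 17) vs Rb (period 5, group 1): the stated order agrees with the simple trend.
(B) Mg (period 3, group 2) vs Al (period 3, group 13): the stated order contradicts the simple trend.
(C) As (period 4, group 15) vs Ga (period 4, group 13): the stated order agrees with the simple trend.
The exception is (B): Al's single 3p electron is easier to remove than one from Mg's filled 3s².

(B)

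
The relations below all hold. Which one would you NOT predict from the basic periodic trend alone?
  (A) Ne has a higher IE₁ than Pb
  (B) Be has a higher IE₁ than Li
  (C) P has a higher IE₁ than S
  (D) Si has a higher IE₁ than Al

The general trend: IE₁ increases across a period and decreases down a group.
(A) Ne (period 2, group 18) vs Pb (period 6, group 14): the stated order agrees with the simple trend.
(B) Be (period 2, group 2) vs Li (period 2, group 1): the stated order agrees with the simple trend.
(C) P (period 3, group 15) vs S (period 3, group 16): the stated order contradicts the simple trend.
(D) Si (period 3, group 14) vs Al (period 3, group 13): the stated order agrees with the simple trend.
The exception is (C): S (3p⁴) ionizes more easily than half-filled P (3p³) because the paired 3p electron in S is pushed out by e⁻–e⁻ repulsion.

(C)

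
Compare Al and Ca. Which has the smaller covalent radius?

Al

Radius decreases left→right (rising Z_eff, same n) and increases top→bottom (higher n).
Here both period and group differ, so the two effects have to be weighed against each other.
Ca > Al: both effects reinforce here, so Ca is clearly the larger of the two.
Approximate values (pm): Al 126, Ca 171.
So Al has the smaller covalent radius (Al < Ca).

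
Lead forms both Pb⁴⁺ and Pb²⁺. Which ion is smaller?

Both ions have Z = 82 protons, but Pb⁴⁺ has lost more electrons, so its remaining electrons feel a larger effective nuclear charge per electron and are pulled in more tightly.
Higher positive charge → smaller ion, so Pb²⁺ > Pb⁴⁺.

Pb⁴⁺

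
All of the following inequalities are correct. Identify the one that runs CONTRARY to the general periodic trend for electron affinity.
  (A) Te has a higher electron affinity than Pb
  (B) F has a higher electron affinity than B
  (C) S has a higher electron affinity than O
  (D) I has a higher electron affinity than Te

The general trend: electron affinity increases across a period and decreases down a group.
(A) Te (period 5, group 16) vs Pb (period 6, group 14): the stated order agrees with the simple trend.
(B) F (period 2, group 17) vs B (period 2, group 13): the stated order agrees with the simple trend.
(C) S (period 3, group 16) vs O (period 2, group 16): the stated order contradicts the simple trend.
(D) I (period 5, group 17) vs Te (period 5, group 16): the stated order agrees with the simple trend.
The exception is (C): the compact 2p subshell of O repels the added electron more than S's larger 3p does.

(C)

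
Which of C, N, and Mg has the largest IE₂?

N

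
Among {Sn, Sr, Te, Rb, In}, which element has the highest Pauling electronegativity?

Rb is in period 5, group 1; Sr is in period 5, group 2; In is in period 5, group 13; Sn is in period 5, group 14; Te is in period 5, group 16.
Atoms toward the upper right of the periodic table pull bonding electrons most strongly.
All lie in period 5, so electronegativity increases left to right.
The highest Pauling electronegativity among these belongs to Te.

Te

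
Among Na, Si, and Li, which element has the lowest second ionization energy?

After 1 electron has been removed, what remains? Na⁺ is the bare [Ne] core; Si⁺ still has 3 valence electrons; Li⁺ is the bare [He] core.
Pulling an electron out of a noble-gas core costs far more than removing a remaining valence electron, so Na and Li sit at the high end of IE_2.
Tabulated IE_2 (kJ/mol): Na 4562, Si 1577, Li 7298.
Putting it together, IE_2: Si < Na < Li.

Si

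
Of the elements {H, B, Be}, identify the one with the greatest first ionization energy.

H is in period 1, group 1; Be is in period 2, group 2; B is in period 2, group 13.
Across a period the outer electron is held more tightly (higher IE₁); down a group it sits in a higher shell, more shielded, and comes off more easily.
Neither a single period nor a single group — weigh both effects.
Be > B: this pair runs against the simple trend — see the exception note.
H > Be: period and group pull opposite ways; the down-group shift dominates (1312 vs 900 kJ/mol).
Note the exception: Be has a higher first ionization energy than B, contrary to the simple trend — removing B's lone 2p electron is easier than breaking Be's filled 2s².
For reference (kJ/mol): H 1312, Be 900, B 801.
The greatest first ionization energy among these belongs to H.

H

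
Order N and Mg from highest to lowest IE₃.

Consider each +2 ion: N²⁺ still has 3 valence electrons; Mg²⁺ is the bare [Ne] core.
Breaking into a closed-shell core is much more expensive than removing a leftover valence electron — Mg has the largest IE_3 here.
Tabulated IE_3 (kJ/mol): N 4578, Mg 7733.
Hence IE_3: N < Mg.

Mg > N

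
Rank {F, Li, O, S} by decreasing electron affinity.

F > S > O > Li

Electron affinity generally becomes more exothermic across a period toward the halogens and less exothermic down a group.
Neither a single period nor a single group — weigh both effects.
O > Li: O lies to the right of Li in period 2, so the across-period effect alone puts O higher.
S > O: this pair runs against the simple trend — see the exception note.
F > S: both effects reinforce here, so F is clearly the higher of the two.
Note the exception: S has a higher electron affinity than O, contrary to the simple trend — the compact 2p subshell of O repels the added electron more than S's larger 3p does.
Tabulated electron affinity (kJ/mol): Li 60, O 141, F 328, S 200.
So from highest to lowest: F > S > O > Li.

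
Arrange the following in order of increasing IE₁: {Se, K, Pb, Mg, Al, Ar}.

K < Al < Pb < Mg < Se < Ar

Mg is in period 3, group 2; Al is in period 3, group 13; Ar is in period 3, group 18; K is in period 4, group 1; Se is in period 4, group 16; Pb is in period 6, group 14.
Across a period the outer electron is held more tightly (higher IE₁); down a group it sits in a higher shell, more shielded, and comes off more easily.
Neither a single period nor a single group — weigh both effects.
Al > K: relative to K, both the across-period and down-group shifts push Al's first ionization energy up.
Pb > Al: period and group pull opposite ways; the across-period shift dominates (716 vs 578 kJ/mol).
Mg > Pb: period and group pull opposite ways; the down-group shift dominates (738 vs 716 kJ/mol).
Se > Mg: period and group pull opposite ways; the across-period shift dominates (941 vs 738 kJ/mol).
Ar > Se: relative to Se, both the across-period and down-group shifts push Ar's first ionization energy up.
Note the exception: Mg has a higher first ionization energy than Al, contrary to the simple trend — Al's single 3p electron is easier to remove than one from Mg's filled 3s².
Approximate values (kJ/mol): Mg 738, Al 578, Ar 1521, K 419, Se 941, Pb 716.
So from lowest to highest: K < Al < Pb < Mg < Se < Ar.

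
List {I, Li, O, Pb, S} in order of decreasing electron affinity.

I > S > O > Li > Pb

Li is in period 2, group 1; O is in period 2, group 16; S is in period 3, group 16; I is in period 5, group 17; Pb is in period 6, group 14.
Atoms with high Z_eff and room in the valence shell (especially the halogens) have the most exothermic electron affinities.
Here both period and group differ, so the two effects have to be weighed against each other.
Li > Pb: period and group pull opposite ways; the down-group shift dominates (60 vs 35 kJ/mol).
O > Li: O lies to the right of Li in period 2, so the across-period effect alone puts O higher.
S > O: this pair runs against the simple trend — see the exception note.
I > S: period and group pull opposite ways; the across-period shift dominates (295 vs 200 kJ/mol).
Note the exception: S has a higher electron affinity than O, contrary to the simple trend — the compact 2p subshell of O repels the added electron more than S's larger 3p does.
Tabulated electron affinity (kJ/mol): Li 60, O 141, S 200, I 295, Pb 35.
So from highest to lowest: I > S > O > Li > Pb.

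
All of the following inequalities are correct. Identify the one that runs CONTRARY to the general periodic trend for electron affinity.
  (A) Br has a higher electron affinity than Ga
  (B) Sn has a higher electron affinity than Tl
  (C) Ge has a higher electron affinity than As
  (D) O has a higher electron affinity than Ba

The general trend: electron affinity increases across a period and decreases down a group.
(A) Br (period 4, group 17) vs Ga (period 4, group 13): the stated order agrees with the simple trend.
(B) Sn (period 5, group 14) vs Tl (period 6, group 13): the stated order agrees with the simple trend.
(C) Ge (period 4, group 14) vs As (period 4, group 15): the stated order contradicts the simple trend.
(D) O (period 2, group 16) vs Ba (period 6, group 2): the stated order agrees with the simple trend.
The exception is (C): adding an electron to As's half-filled 4p³ is unfavourable, so Ge (4p²) has the more exothermic EA.

(C)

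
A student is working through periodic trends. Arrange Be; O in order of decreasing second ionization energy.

O > Be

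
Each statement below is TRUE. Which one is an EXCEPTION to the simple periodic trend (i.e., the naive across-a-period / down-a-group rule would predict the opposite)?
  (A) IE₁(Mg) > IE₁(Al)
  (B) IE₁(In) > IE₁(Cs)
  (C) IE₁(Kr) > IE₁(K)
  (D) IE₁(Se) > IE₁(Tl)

(A)

The general trend: first ionisation energy increases across a period and decreases down a group.
(A) Mg (period 3, group 2) vs Al (period 3, group 13): the stated order contradicts the simple trend.
(B) In (period 5, group 13) vs Cs (period 6, group 1): the stated order agrees with the simple trend.
(C) Kr (period 4, group 18) vs K (period 4, group 1): the stated order agrees with the simple trend.
(D) Se (period 4, group 16) vs Tl (period 6, group 13): the stated order agrees with the simple trend.
The exception is (A): Al's single 3p electron is easier to remove than one from Mg's filled 3s².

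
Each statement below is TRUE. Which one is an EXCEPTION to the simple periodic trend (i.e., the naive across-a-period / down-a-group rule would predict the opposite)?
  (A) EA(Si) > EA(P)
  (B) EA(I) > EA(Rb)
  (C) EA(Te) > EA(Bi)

The general trend: electron affinity increases across a period and decreases down a group.
(A) Si (period 3, group 14) vs P (period 3, group 15): the stated order contradicts the simple trend.
(B) I (period 5, group 17) vs Rb (period 5, group 1): the stated order agrees with the simple trend.
(C) Te (period 5, group 16) vs Bi (period 6, group 15): the stated order agrees with the simple trend.
The exception is (A): adding an electron to P's half-filled 3p³ is unfavourable, so Si (3p²) has the more exothermic EA.

(A)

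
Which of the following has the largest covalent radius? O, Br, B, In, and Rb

B is in period 2, group 13; O is in period 2, group 16; Br is in period 4, group 17; Rb is in period 5, group 1; In is in period 5, group 13.
Atomic radius shrinks across a period as nuclear charge pulls the same shell inward, and grows down a group as new shells are added.
These span different periods and groups, so the two trends combine.
B > O: both are in period 2; the period trend gives B the larger value.
Br > B: the two effects oppose for this pair; the down-group effect wins (114 vs 85 pm).
In > Br: relative to Br, both the across-period and down-group shifts push In's atomic radius up.
Rb > In: Rb lies to the left of In in period 5, so the across-period effect alone puts Rb larger.
Approximate values (pm): B 85, O 63, Br 114, Rb 210, In 142.
The largest covalent radius among these belongs to Rb.

Rb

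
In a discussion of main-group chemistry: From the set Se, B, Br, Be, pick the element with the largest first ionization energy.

Br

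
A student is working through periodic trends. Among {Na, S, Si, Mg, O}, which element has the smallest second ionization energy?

Consider each +1 ion: Na⁺ is the bare [Ne] core; S⁺ still has 5 valence electrons; Si⁺ still has 3 valence electrons; Mg⁺ still has 1 valence electron; O⁺ still has 5 valence electrons.
Pulling an electron out of a noble-gas core costs far more than removing a remaining valence electron, so Na sits at the high end of IE_2.
Valence configurations: S⁺ [Ne]3s²3p³, Si⁺ [Ne]3s²3p¹, Mg⁺ [Ne]3s¹, O⁺ [He]2s²2p³.
The numbers (kJ/mol): Na 4562, S 2252, Si 1577, Mg 1451, O 3388.
So the second ionization energies run Mg < Si < S < O < Na.

Mg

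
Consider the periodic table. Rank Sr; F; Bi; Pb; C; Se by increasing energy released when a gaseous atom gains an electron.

Sr < Pb < Bi < C < Se < F

C is in period 2, group 14; F is in period 2, group 17; Se is in period 4, group 16; Sr is in period 5, group 2; Pb is in period 6, group 14; Bi is in period 6, group 15.
EA tends to increase across a period and decrease down a group, though the pattern is less regular than for IE or radius.
Here both period and group differ, so the two effects have to be weighed against each other.
Pb > Sr: period and group pull opposite ways; the across-period shift dominates (35 vs 5 kJ/mol).
Bi > Pb: both are in period 6; the period trend gives Bi the larger value.
C > Bi: period and group pull opposite ways; the down-group shift dominates (122 vs 91 kJ/mol).
Se > C: period and group pull opposite ways; the across-period shift dominates (195 vs 122 kJ/mol).
F > Se: relative to Se, both the across-period and down-group shifts push F's electron affinity up.
For reference (kJ/mol): C 122, F 328, Se 195, Sr 5, Pb 35, Bi 91.
So from lowest to highest: Sr < Pb < Bi < C < Se < F.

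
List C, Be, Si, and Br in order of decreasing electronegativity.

Electronegativity increases across a period and decreases down a group, tracking effective nuclear charge and atomic size.
These span different periods and groups, so the two trends combine.
Si > Be: period and group pull opposite ways; the across-period shift dominates (1.90 vs 1.57).
C > Si: C sits above Si in group 14, so the down-group effect alone puts C higher.
Br > C: the two effects oppose for this pair; the across-period effect wins (2.96 vs 2.55).
Tabulated electronegativity (Pauling): Be 1.57, C 2.55, Si 1.90, Br 2.96.
So from highest to lowest: Br > C > Si > Be.

Br, C, Si, Be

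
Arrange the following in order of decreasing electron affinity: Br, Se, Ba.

Br > Se > Ba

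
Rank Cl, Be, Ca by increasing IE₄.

After 3 electrons have been removed, what remains? Cl³⁺ still has 4 valence electrons; Be³⁺ is already 1 electron into the core; Ca³⁺ is already 1 electron into the core.
Pulling an electron out of a noble-gas core costs far more than removing a remaining valence electron, so Ca and Be sit at the high end of IE_4.
The numbers (kJ/mol): Cl 5159, Be 21007, Ca 6491.
Hence IE_4: Cl < Ca < Be.

Cl, Ca, Be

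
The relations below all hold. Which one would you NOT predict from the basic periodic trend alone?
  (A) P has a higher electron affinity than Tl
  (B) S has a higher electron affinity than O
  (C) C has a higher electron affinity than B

The general trend: electron affinity increases across a period and decreases down a group.
(A) P (period 3, group 15) vs Tl (period 6, group 13): the stated order agrees with the simple trend.
(B) S (period 3, group 16) vs O (period 2, group 16): the stated order contradicts the simple trend.
(C) C (period 2, group 14) vs B (period 2, group 13): the stated order agrees with the simple trend.
The exception is (B): the compact 2p subshell of O repels the added electron more than S's larger 3p does.

(B)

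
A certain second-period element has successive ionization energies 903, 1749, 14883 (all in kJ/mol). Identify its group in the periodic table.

Look for the largest jump between consecutive ionization energies: IE3/IE2 ≈ 8.5, far larger than any earlier ratio.
That jump marks the point where a core electron is being removed. So the atom has 2 valence electrons.
A main-group element with 2 valence electrons is in group 2.

Group 2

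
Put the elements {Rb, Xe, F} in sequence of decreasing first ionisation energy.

F, Xe, Rb

F is in period 2, group 17; Rb is in period 5, group 1; Xe is in period 5, group 18.
Removing the outermost electron gets harder across a period and easier down a group.
These span different periods and groups, so the two trends combine.
Xe > Rb: Xe lies to the right of Rb in period 5, so the across-period effect alone puts Xe higher.
F > Xe: period and group pull opposite ways; the down-group shift dominates (1681 vs 1170 kJ/mol).
Approximate values (kJ/mol): F 1681, Rb 403, Xe 1170.
So from highest to lowest: F > Xe > Rb.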